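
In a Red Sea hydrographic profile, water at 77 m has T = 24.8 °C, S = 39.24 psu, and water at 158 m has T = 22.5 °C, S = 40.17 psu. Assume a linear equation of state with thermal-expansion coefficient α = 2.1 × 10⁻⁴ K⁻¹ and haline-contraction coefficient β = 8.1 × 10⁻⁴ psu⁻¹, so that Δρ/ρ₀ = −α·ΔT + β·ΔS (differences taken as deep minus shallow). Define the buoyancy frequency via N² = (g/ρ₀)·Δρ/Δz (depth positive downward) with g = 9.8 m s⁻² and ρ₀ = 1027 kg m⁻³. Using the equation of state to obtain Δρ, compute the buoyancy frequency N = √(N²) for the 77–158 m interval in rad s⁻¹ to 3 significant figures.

0.0122 rad s⁻¹

ΔT = -2.3 K, ΔS = +0.93 psu (deep − shallow).
Δρ/ρ₀ = −αΔT + βΔS = 4.83 × 10⁻⁴ + 7.533 × 10⁻⁴ = 1.2363 × 10⁻³, so Δρ ≈ 1.270 kg m⁻³.
N² = (g/ρ₀)·Δρ/Δz = g·(Δρ/ρ₀)/Δz = 9.8 × 1.2363 × 10⁻³ / 81 = 1.4958 × 10⁻⁴ s⁻².
N = √(1.4958 × 10⁻⁴) = 0.012230 rad s⁻¹ ≈ 0.0122 rad s⁻¹.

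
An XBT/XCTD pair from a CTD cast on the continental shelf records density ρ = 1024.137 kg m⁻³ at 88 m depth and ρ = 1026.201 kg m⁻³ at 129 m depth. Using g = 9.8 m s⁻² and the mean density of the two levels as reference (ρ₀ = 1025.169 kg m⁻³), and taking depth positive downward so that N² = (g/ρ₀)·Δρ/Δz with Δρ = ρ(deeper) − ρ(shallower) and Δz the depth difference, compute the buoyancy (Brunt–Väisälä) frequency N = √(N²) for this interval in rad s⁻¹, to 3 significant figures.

0.0219 rad s⁻¹

Δρ = 1026.201 − 1024.137 = 2.064 kg m⁻³ over Δz = 129 − 88 = 41 m.
N² = (9.8/1025.169) × (2.064/41) = 4.8123 × 10⁻⁴ s⁻².
N = √(4.8123 × 10⁻⁴) = 0.021937 rad s⁻¹ ≈ 0.0219 rad s⁻¹.
Since Δρ > 0 the layer is stably stratified.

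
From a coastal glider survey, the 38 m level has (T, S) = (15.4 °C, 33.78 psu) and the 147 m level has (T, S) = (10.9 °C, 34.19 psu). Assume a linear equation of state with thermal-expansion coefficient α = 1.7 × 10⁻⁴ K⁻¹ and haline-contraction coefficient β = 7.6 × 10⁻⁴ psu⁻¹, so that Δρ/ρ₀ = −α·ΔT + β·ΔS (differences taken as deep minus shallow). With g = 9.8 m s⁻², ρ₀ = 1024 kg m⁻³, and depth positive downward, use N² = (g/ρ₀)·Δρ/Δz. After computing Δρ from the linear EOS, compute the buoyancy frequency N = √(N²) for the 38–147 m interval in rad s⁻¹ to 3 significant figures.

9.84 × 10⁻³ rad s⁻¹

ΔT = -4.5 K, ΔS = +0.41 psu (deep − shallow).
Δρ/ρ₀ = −αΔT + βΔS = 7.65 × 10⁻⁴ + 3.116 × 10⁻⁴ = 1.0766 × 10⁻³, so Δρ ≈ 1.102 kg m⁻³.
N² = (g/ρ₀)·Δρ/Δz = g·(Δρ/ρ₀)/Δz = 9.8 × 1.0766 × 10⁻³ / 109 = 9.6795 × 10⁻⁵ s⁻².
N = √(9.6795 × 10⁻⁵) = 9.8384 × 10⁻³ rad s⁻¹ ≈ 9.84 × 10⁻³ rad s⁻¹.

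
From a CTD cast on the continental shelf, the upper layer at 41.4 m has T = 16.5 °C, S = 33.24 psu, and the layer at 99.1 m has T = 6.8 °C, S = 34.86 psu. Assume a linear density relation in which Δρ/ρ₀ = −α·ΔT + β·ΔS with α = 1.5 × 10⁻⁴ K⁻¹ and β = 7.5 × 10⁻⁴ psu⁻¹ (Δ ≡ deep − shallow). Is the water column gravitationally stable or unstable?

stable

ΔT = 6.8 − 16.5 = -9.7 K and ΔS = 34.86 − 33.24 = +1.62 psu (deep − shallow).
−αΔT = 1.455 × 10⁻³; βΔS = 1.215 × 10⁻³; sum Δρ/ρ₀ = 2.67 × 10⁻³.
Δρ/ρ₀ > 0, so Δρ > 0: deeper water is denser → statically stable.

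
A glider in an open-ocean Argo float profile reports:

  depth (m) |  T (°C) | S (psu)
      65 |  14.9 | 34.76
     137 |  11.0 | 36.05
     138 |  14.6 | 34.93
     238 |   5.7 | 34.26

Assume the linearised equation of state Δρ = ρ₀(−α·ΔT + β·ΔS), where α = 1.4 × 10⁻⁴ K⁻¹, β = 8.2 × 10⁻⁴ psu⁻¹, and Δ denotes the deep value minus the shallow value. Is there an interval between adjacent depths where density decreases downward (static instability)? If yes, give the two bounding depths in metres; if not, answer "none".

137–138 m

Evaluate Δρ/ρ₀ = −αΔT + βΔS across each adjacent pair:
  65–137 m: −αΔT+βΔS = −(1.4 × 10⁻⁴)(-3.9)+(8.2 × 10⁻⁴)(+1.29) = 1.6 × 10⁻³ → stable
  137–138 m: −αΔT+βΔS = −(1.4 × 10⁻⁴)(+3.6)+(8.2 × 10⁻⁴)(-1.12) = -1.4 × 10⁻³ → UNSTABLE
  138–238 m: −αΔT+βΔS = −(1.4 × 10⁻⁴)(-8.9)+(8.2 × 10⁻⁴)(-0.67) = 7.0 × 10⁻⁴ → stable
The 137–138 m interval has Δρ < 0: lighter water underlies denser water.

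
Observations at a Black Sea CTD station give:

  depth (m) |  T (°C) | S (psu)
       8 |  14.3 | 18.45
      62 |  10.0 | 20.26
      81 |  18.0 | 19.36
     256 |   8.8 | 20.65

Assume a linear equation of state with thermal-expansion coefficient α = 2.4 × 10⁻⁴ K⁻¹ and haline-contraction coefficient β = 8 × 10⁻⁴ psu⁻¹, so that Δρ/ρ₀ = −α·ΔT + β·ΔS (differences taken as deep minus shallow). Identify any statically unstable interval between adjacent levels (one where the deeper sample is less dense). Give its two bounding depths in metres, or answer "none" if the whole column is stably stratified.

62–81 m

Evaluate Δρ/ρ₀ = −αΔT + βΔS across each adjacent pair:
  8–62 m: −αΔT+βΔS = −(2.4 × 10⁻⁴)(-4.3)+(8 × 10⁻⁴)(+1.81) = 2.5 × 10⁻³ → stable
  62–81 m: −αΔT+βΔS = −(2.4 × 10⁻⁴)(+8.0)+(8 × 10⁻⁴)(-0.90) = -2.6 × 10⁻³ → UNSTABLE
  81–256 m: −αΔT+βΔS = −(2.4 × 10⁻⁴)(-9.2)+(8 × 10⁻⁴)(+1.29) = 3.2 × 10⁻³ → stable
The 62–81 m interval has Δρ < 0: lighter water underlies denser water.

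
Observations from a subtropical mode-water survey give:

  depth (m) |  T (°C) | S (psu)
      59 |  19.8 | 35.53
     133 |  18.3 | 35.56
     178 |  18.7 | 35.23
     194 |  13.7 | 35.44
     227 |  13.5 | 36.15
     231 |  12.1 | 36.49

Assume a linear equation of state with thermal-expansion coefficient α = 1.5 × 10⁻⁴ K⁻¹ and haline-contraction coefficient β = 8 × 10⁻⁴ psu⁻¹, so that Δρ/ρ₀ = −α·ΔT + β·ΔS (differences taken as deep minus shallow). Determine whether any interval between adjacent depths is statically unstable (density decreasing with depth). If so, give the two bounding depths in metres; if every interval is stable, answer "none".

Evaluate Δρ/ρ₀ = −αΔT + βΔS across each adjacent pair:
  59–133 m: −αΔT+βΔS = −(1.5 × 10⁻⁴)(-1.5)+(8 × 10⁻⁴)(+0.03) = 2.5 × 10⁻⁴ → stable
  133–178 m: −αΔT+βΔS = −(1.5 × 10⁻⁴)(+0.4)+(8 × 10⁻⁴)(-0.33) = -3.2 × 10⁻⁴ → UNSTABLE
  178–194 m: −αΔT+βΔS = −(1.5 × 10⁻⁴)(-5.0)+(8 × 10⁻⁴)(+0.21) = 9.2 × 10⁻⁴ → stable
  194–227 m: −αΔT+βΔS = −(1.5 × 10⁻⁴)(-0.2)+(8 × 10⁻⁴)(+0.71) = 6.0 × 10⁻⁴ → stable
  227–231 m: −αΔT+βΔS = −(1.5 × 10⁻⁴)(-1.4)+(8 × 10⁻⁴)(+0.34) = 4.8 × 10⁻⁴ → stable
The 133–178 m interval has Δρ < 0: lighter water underlies denser water.

133–178 m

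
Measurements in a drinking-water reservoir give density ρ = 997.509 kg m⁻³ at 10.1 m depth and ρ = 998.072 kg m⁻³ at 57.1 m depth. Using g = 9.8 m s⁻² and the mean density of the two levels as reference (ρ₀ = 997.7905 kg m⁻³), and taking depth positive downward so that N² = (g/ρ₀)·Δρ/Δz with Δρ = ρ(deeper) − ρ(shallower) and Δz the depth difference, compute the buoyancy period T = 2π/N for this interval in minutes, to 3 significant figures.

9.65 min

Δρ = 998.072 − 997.509 = 0.563 kg m⁻³ over Δz = 57.1 − 10.1 = 47 m.
N² = (9.8/997.7905) × (0.563/47) = 1.1765 × 10⁻⁴ s⁻².
N = √(1.1765 × 10⁻⁴) = 0.010847 rad s⁻¹, so T = 2π/N = 579.26 s = 9.6543 min ≈ 9.65 min.
Since Δρ > 0 the layer is stably stratified.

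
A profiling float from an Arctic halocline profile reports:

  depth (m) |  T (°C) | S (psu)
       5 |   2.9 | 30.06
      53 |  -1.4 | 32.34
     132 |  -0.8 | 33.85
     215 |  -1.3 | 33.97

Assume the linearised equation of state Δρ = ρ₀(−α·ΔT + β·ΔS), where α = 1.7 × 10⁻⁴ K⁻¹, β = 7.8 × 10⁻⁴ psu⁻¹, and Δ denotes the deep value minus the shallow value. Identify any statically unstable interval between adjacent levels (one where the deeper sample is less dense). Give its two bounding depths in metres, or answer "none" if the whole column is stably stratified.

none

Evaluate Δρ/ρ₀ = −αΔT + βΔS across each adjacent pair:
  5–53 m: −αΔT+βΔS = −(1.7 × 10⁻⁴)(-4.3)+(7.8 × 10⁻⁴)(+2.28) = 2.5 × 10⁻³ → stable
  53–132 m: −αΔT+βΔS = −(1.7 × 10⁻⁴)(+0.6)+(7.8 × 10⁻⁴)(+1.51) = 1.1 × 10⁻³ → stable
  132–215 m: −αΔT+βΔS = −(1.7 × 10⁻⁴)(-0.5)+(7.8 × 10⁻⁴)(+0.12) = 1.8 × 10⁻⁴ → stable
Every interval has Δρ > 0: the column is stably stratified throughout.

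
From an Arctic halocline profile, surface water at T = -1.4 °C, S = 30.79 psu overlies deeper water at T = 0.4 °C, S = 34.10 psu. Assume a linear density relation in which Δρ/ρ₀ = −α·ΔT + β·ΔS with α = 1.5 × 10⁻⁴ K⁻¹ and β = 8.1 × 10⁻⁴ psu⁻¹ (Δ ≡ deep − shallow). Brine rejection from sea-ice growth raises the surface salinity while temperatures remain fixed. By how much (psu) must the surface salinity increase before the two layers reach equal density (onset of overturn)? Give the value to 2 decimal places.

Neutral buoyancy requires −α(T_deep − T_surf) + β(S_deep − S_surf′) = 0.
S_surf′ = S_deep − (α/β)·ΔT = 34.10 − (1.5 × 10⁻⁴/8.1 × 10⁻⁴)·(+1.8) = 33.7667 psu.
Increase required: 33.7667 − 30.79 = 2.9767 psu.

2.98 psu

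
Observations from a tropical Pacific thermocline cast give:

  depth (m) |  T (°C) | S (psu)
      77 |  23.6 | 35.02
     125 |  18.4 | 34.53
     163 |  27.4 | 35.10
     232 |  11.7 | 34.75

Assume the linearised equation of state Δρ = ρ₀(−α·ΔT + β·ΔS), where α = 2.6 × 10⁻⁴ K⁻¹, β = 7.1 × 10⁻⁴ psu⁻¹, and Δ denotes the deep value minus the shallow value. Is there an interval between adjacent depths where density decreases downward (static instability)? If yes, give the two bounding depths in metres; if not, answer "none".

125–163 m

Evaluate Δρ/ρ₀ = −αΔT + βΔS across each adjacent pair:
  77–125 m: −αΔT+βΔS = −(2.6 × 10⁻⁴)(-5.2)+(7.1 × 10⁻⁴)(-0.49) = 1.0 × 10⁻³ → stable
  125–163 m: −αΔT+βΔS = −(2.6 × 10⁻⁴)(+9.0)+(7.1 × 10⁻⁴)(+0.57) = -1.9 × 10⁻³ → UNSTABLE
  163–232 m: −αΔT+βΔS = −(2.6 × 10⁻⁴)(-15.7)+(7.1 × 10⁻⁴)(-0.35) = 3.8 × 10⁻³ → stable
The 125–163 m interval has Δρ < 0: lighter water underlies denser water.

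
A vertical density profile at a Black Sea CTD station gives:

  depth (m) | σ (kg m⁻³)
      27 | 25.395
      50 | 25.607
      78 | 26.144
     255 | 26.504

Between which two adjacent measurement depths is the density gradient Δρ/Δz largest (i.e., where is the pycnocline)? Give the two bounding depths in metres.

Compute the density gradient over each adjacent pair:
  27–50 m: Δρ/Δz = 0.212/23 = 9.2 × 10⁻³ kg m⁻⁴
  50–78 m: Δρ/Δz = 0.537/28 = 0.019 kg m⁻⁴
  78–255 m: Δρ/Δz = 0.360/177 = 2.0 × 10⁻³ kg m⁻⁴
The largest gradient is in the 50–78 m interval — the pycnocline.

50–78 m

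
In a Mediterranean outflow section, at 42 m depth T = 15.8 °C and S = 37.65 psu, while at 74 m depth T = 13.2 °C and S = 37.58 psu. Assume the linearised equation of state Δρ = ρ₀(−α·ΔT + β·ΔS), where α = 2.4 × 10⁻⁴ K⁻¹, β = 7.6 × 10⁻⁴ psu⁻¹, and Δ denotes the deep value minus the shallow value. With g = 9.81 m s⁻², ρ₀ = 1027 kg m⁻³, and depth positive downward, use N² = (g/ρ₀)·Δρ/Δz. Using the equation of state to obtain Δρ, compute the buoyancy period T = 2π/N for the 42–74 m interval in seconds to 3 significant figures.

ΔT = -2.6 K, ΔS = -0.07 psu (deep − shallow).
Δρ/ρ₀ = −αΔT + βΔS = 6.24 × 10⁻⁴ − 5.32 × 10⁻⁵ = 5.708 × 10⁻⁴, so Δρ ≈ 0.5862 kg m⁻³.
N² = (g/ρ₀)·Δρ/Δz = g·(Δρ/ρ₀)/Δz = 9.81 × 5.708 × 10⁻⁴ / 32 = 1.7499 × 10⁻⁴ s⁻².
N = √(1.7499 × 10⁻⁴) = 0.013228 rad s⁻¹ → T = 2π/N = 474.99 s ≈ 475 s.

475 s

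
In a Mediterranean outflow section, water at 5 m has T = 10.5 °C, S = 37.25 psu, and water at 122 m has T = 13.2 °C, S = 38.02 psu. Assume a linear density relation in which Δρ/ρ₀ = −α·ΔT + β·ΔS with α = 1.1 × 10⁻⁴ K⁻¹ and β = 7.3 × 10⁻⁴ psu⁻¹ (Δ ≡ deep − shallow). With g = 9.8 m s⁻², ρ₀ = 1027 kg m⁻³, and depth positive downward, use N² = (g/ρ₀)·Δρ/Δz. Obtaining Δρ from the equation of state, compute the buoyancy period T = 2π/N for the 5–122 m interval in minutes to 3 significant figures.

22.2 min

ΔT = +2.7 K, ΔS = +0.77 psu (deep − shallow).
Δρ/ρ₀ = −αΔT + βΔS = -2.97 × 10⁻⁴ + 5.621 × 10⁻⁴ = 2.651 × 10⁻⁴, so Δρ ≈ 0.2723 kg m⁻³.
N² = (g/ρ₀)·Δρ/Δz = g·(Δρ/ρ₀)/Δz = 9.8 × 2.651 × 10⁻⁴ / 117 = 2.2205 × 10⁻⁵ s⁻².
N = √(2.2205 × 10⁻⁵) = 4.7122 × 10⁻³ rad s⁻¹ → T = 2π/N = 1.3334 × 10³ s = 22.223 min ≈ 22.2 min.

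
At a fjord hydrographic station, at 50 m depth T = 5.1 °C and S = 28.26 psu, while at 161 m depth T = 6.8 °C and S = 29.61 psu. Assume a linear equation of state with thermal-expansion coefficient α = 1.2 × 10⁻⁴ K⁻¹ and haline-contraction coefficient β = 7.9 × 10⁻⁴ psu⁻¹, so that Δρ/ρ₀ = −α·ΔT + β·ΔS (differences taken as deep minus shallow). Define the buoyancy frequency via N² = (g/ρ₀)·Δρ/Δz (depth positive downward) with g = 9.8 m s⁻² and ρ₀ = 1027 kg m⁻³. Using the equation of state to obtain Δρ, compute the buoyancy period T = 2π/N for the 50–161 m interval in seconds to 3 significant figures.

720 s

ΔT = +1.7 K, ΔS = +1.35 psu (deep − shallow).
Δρ/ρ₀ = −αΔT + βΔS = -2.04 × 10⁻⁴ + 1.0665 × 10⁻³ = 8.625 × 10⁻⁴, so Δρ ≈ 0.8858 kg m⁻³.
N² = (g/ρ₀)·Δρ/Δz = g·(Δρ/ρ₀)/Δz = 9.8 × 8.625 × 10⁻⁴ / 111 = 7.6149 × 10⁻⁵ s⁻².
N = √(7.6149 × 10⁻⁵) = 8.7263 × 10⁻³ rad s⁻¹ → T = 2π/N = 720.03 s ≈ 720 s.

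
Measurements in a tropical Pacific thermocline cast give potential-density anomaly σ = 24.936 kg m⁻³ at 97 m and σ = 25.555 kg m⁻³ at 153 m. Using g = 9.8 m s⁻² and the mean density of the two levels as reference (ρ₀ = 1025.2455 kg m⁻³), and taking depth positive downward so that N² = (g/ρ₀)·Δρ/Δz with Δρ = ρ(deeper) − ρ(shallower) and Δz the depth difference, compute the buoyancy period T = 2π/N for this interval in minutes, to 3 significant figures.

10.2 min

Δρ = 1025.555 − 1024.936 = 0.619 kg m⁻³ over Δz = 153 − 97 = 56 m.
N² = (9.8/1025.2455) × (0.619/56) = 1.0566 × 10⁻⁴ s⁻².
N = √(1.0566 × 10⁻⁴) = 0.010279 rad s⁻¹, so T = 2π/N = 611.26 s = 10.188 min ≈ 10.2 min.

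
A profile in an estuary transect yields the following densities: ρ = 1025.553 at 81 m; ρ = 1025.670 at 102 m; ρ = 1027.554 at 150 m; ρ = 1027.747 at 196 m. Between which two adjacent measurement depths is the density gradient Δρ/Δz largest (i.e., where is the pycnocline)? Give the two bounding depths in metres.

Compute the density gradient over each adjacent pair:
  81–102 m: Δρ/Δz = 0.117/21 = 5.6 × 10⁻³ kg m⁻⁴
  102–150 m: Δρ/Δz = 1.884/48 = 0.039 kg m⁻⁴
  150–196 m: Δρ/Δz = 0.193/46 = 4.2 × 10⁻³ kg m⁻⁴
The largest gradient is in the 102–150 m interval — the pycnocline.

102–150 m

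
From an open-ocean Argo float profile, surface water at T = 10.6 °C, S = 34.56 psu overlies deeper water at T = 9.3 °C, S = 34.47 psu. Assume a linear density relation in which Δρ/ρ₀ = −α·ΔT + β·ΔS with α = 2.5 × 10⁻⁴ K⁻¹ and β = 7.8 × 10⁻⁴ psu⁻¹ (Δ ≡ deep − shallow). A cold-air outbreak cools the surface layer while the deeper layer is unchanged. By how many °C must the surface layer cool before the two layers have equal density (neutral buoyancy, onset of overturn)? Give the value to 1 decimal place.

1.0 °C

Neutral buoyancy requires Δρ = 0, i.e. −α(T_deep − T_surf′) + β(S_deep − S_surf) = 0.
T_surf′ = T_deep − (β/α)·ΔS = 9.3 − (7.8 × 10⁻⁴/2.5 × 10⁻⁴)·(-0.09) = 9.581 °C.
Cooling required: 10.6 − (9.581) = 1.019 °C.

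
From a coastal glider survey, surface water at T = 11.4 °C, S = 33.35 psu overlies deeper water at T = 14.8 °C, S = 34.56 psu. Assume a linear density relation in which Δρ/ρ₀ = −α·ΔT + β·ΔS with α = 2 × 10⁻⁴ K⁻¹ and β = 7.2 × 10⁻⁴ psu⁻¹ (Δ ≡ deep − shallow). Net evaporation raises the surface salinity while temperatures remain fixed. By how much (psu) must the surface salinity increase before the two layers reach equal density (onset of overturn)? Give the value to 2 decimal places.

Neutral buoyancy requires −α(T_deep − T_surf) + β(S_deep − S_surf′) = 0.
S_surf′ = S_deep − (α/β)·ΔT = 34.56 − (2 × 10⁻⁴/7.2 × 10⁻⁴)·(+3.4) = 33.6156 psu.
Increase required: 33.6156 − 33.35 = 0.2656 psu.

0.27 psu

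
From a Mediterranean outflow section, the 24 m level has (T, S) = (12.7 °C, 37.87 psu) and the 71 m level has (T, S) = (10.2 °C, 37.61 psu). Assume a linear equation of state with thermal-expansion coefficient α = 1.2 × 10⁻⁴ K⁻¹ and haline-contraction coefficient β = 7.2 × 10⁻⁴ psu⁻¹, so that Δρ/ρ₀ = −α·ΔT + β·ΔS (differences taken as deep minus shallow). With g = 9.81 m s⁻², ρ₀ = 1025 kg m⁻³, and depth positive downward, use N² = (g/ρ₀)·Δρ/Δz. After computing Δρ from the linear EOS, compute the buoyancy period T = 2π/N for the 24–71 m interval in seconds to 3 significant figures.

ΔT = -2.5 K, ΔS = -0.26 psu (deep − shallow).
Δρ/ρ₀ = −αΔT + βΔS = 3.00 × 10⁻⁴ − 1.872 × 10⁻⁴ = 1.128 × 10⁻⁴, so Δρ ≈ 0.1156 kg m⁻³.
N² = (g/ρ₀)·Δρ/Δz = g·(Δρ/ρ₀)/Δz = 9.81 × 1.128 × 10⁻⁴ / 47 = 2.3544 × 10⁻⁵ s⁻².
N = √(2.3544 × 10⁻⁵) = 4.8522 × 10⁻³ rad s⁻¹ → T = 2π/N = 1.2949 × 10³ s ≈ 1.29 × 10³ s.

1.29 × 10³ s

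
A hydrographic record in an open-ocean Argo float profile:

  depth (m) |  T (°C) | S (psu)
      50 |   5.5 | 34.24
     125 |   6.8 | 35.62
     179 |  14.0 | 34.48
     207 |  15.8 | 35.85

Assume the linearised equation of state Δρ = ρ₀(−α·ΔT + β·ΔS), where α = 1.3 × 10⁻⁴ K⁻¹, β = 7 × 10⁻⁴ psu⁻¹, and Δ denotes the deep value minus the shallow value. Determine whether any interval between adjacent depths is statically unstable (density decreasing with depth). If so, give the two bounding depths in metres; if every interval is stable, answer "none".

Evaluate Δρ/ρ₀ = −αΔT + βΔS across each adjacent pair:
  50–125 m: −αΔT+βΔS = −(1.3 × 10⁻⁴)(+1.3)+(7 × 10⁻⁴)(+1.38) = 8.0 × 10⁻⁴ → stable
  125–179 m: −αΔT+βΔS = −(1.3 × 10⁻⁴)(+7.2)+(7 × 10⁻⁴)(-1.14) = -1.7 × 10⁻³ → UNSTABLE
  179–207 m: −αΔT+βΔS = −(1.3 × 10⁻⁴)(+1.8)+(7 × 10⁻⁴)(+1.37) = 7.3 × 10⁻⁴ → stable
The 125–179 m interval has Δρ < 0: lighter water underlies denser water.

125–179 m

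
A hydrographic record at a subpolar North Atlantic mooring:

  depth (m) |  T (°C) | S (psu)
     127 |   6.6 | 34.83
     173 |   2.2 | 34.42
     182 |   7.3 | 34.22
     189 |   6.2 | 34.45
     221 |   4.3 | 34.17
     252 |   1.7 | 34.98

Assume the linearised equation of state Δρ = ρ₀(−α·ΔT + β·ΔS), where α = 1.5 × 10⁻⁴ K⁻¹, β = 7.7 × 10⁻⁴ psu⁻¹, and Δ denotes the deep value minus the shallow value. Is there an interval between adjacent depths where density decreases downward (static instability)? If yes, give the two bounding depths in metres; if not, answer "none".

173–182 m

Evaluate Δρ/ρ₀ = −αΔT + βΔS across each adjacent pair:
  127–173 m: −αΔT+βΔS = −(1.5 × 10⁻⁴)(-4.4)+(7.7 × 10⁻⁴)(-0.41) = 3.4 × 10⁻⁴ → stable
  173–182 m: −αΔT+βΔS = −(1.5 × 10⁻⁴)(+5.1)+(7.7 × 10⁻⁴)(-0.20) = -9.2 × 10⁻⁴ → UNSTABLE
  182–189 m: −αΔT+βΔS = −(1.5 × 10⁻⁴)(-1.1)+(7.7 × 10⁻⁴)(+0.23) = 3.4 × 10⁻⁴ → stable
  189–221 m: −αΔT+βΔS = −(1.5 × 10⁻⁴)(-1.9)+(7.7 × 10⁻⁴)(-0.28) = 6.9 × 10⁻⁵ → stable
  221–252 m: −αΔT+βΔS = −(1.5 × 10⁻⁴)(-2.6)+(7.7 × 10⁻⁴)(+0.81) = 1.0 × 10⁻³ → stable
The 173–182 m interval has Δρ < 0: lighter water underlies denser water.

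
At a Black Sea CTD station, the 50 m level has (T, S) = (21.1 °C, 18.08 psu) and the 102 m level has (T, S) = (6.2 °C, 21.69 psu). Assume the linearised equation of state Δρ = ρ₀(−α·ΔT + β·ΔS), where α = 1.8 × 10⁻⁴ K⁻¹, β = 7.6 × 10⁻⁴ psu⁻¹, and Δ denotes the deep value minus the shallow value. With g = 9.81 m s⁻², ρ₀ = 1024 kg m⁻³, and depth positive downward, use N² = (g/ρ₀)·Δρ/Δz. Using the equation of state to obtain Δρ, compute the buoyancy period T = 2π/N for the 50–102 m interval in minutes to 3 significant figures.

ΔT = -14.9 K, ΔS = +3.61 psu (deep − shallow).
Δρ/ρ₀ = −αΔT + βΔS = 2.682 × 10⁻³ + 2.7436 × 10⁻³ = 5.4256 × 10⁻³, so Δρ ≈ 5.556 kg m⁻³.
N² = (g/ρ₀)·Δρ/Δz = g·(Δρ/ρ₀)/Δz = 9.81 × 5.4256 × 10⁻³ / 52 = 1.0236 × 10⁻³ s⁻².
N = √(1.0236 × 10⁻³) = 0.031994 rad s⁻¹ → T = 2π/N = 196.39 s = 3.2732 min ≈ 3.27 min.

3.27 min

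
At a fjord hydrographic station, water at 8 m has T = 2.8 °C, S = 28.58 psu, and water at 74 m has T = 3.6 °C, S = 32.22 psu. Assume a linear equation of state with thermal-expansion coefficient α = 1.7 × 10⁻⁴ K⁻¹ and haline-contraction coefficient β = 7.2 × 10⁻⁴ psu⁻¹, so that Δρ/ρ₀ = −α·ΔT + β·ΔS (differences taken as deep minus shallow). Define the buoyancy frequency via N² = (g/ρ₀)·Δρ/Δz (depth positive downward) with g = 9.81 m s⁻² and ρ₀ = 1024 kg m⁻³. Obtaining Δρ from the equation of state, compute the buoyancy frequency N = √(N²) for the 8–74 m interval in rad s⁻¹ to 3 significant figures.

ΔT = +0.8 K, ΔS = +3.64 psu (deep − shallow).
Δρ/ρ₀ = −αΔT + βΔS = -1.36 × 10⁻⁴ + 2.6208 × 10⁻³ = 2.4848 × 10⁻³, so Δρ ≈ 2.544 kg m⁻³.
N² = (g/ρ₀)·Δρ/Δz = g·(Δρ/ρ₀)/Δz = 9.81 × 2.4848 × 10⁻³ / 66 = 3.6933 × 10⁻⁴ s⁻².
N = √(3.6933 × 10⁻⁴) = 0.019218 rad s⁻¹ ≈ 0.0192 rad s⁻¹.

0.0192 rad s⁻¹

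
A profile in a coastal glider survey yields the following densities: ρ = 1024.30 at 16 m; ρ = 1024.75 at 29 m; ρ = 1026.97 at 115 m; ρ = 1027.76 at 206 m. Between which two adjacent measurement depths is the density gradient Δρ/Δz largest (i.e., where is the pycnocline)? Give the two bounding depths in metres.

Compute the density gradient over each adjacent pair:
  16–29 m: Δρ/Δz = 0.45/13 = 0.035 kg m⁻⁴
  29–115 m: Δρ/Δz = 2.22/86 = 0.026 kg m⁻⁴
  115–206 m: Δρ/Δz = 0.79/91 = 8.7 × 10⁻³ kg m⁻⁴
The largest gradient is in the 16–29 m interval — the pycnocline.

16–29 m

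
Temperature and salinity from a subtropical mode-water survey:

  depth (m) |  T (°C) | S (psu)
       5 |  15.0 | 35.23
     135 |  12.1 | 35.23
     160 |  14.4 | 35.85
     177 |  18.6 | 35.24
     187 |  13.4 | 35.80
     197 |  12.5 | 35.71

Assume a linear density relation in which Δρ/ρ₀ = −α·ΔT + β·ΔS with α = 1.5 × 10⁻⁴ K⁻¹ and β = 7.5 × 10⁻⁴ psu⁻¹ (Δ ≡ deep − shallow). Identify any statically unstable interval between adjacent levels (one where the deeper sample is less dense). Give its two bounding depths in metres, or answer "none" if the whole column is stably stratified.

160–177 m

Evaluate Δρ/ρ₀ = −αΔT + βΔS across each adjacent pair:
  5–135 m: −αΔT+βΔS = −(1.5 × 10⁻⁴)(-2.9)+(7.5 × 10⁻⁴)(+0.00) = 4.3 × 10⁻⁴ → stable
  135–160 m: −αΔT+βΔS = −(1.5 × 10⁻⁴)(+2.3)+(7.5 × 10⁻⁴)(+0.62) = 1.2 × 10⁻⁴ → stable
  160–177 m: −αΔT+βΔS = −(1.5 × 10⁻⁴)(+4.2)+(7.5 × 10⁻⁴)(-0.61) = -1.1 × 10⁻³ → UNSTABLE
  177–187 m: −αΔT+βΔS = −(1.5 × 10⁻⁴)(-5.2)+(7.5 × 10⁻⁴)(+0.56) = 1.2 × 10⁻³ → stable
  187–197 m: −αΔT+βΔS = −(1.5 × 10⁻⁴)(-0.9)+(7.5 × 10⁻⁴)(-0.09) = 6.8 × 10⁻⁵ → stable
The 160–177 m interval has Δρ < 0: lighter water underlies denser water.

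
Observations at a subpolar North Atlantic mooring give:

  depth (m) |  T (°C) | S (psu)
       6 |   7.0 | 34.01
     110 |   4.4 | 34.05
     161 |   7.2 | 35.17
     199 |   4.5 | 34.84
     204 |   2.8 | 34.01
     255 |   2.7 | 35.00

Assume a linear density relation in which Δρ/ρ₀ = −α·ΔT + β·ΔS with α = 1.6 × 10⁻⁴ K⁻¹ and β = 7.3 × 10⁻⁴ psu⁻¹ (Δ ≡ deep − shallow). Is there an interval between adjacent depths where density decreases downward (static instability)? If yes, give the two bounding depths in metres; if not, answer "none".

199–204 m

Evaluate Δρ/ρ₀ = −αΔT + βΔS across each adjacent pair:
  6–110 m: −αΔT+βΔS = −(1.6 × 10⁻⁴)(-2.6)+(7.3 × 10⁻⁴)(+0.04) = 4.5 × 10⁻⁴ → stable
  110–161 m: −αΔT+βΔS = −(1.6 × 10⁻⁴)(+2.8)+(7.3 × 10⁻⁴)(+1.12) = 3.7 × 10⁻⁴ → stable
  161–199 m: −αΔT+βΔS = −(1.6 × 10⁻⁴)(-2.7)+(7.3 × 10⁻⁴)(-0.33) = 1.9 × 10⁻⁴ → stable
  199–204 m: −αΔT+βΔS = −(1.6 × 10⁻⁴)(-1.7)+(7.3 × 10⁻⁴)(-0.83) = -3.3 × 10⁻⁴ → UNSTABLE
  204–255 m: −αΔT+βΔS = −(1.6 × 10⁻⁴)(-0.1)+(7.3 × 10⁻⁴)(+0.99) = 7.4 × 10⁻⁴ → stable
The 199–204 m interval has Δρ < 0: lighter water underlies denser water.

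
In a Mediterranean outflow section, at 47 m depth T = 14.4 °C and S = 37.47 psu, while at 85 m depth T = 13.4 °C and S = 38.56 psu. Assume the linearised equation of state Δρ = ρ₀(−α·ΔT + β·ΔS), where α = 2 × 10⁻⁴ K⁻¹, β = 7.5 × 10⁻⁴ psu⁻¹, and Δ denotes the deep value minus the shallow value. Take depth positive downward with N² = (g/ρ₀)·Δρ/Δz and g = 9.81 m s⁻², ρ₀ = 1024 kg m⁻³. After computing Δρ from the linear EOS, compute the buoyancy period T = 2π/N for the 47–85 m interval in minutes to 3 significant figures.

6.46 min

ΔT = -1.0 K, ΔS = +1.09 psu (deep − shallow).
Δρ/ρ₀ = −αΔT + βΔS = 2.00 × 10⁻⁴ + 8.175 × 10⁻⁴ = 1.0175 × 10⁻³, so Δρ ≈ 1.042 kg m⁻³.
N² = (g/ρ₀)·Δρ/Δz = g·(Δρ/ρ₀)/Δz = 9.81 × 1.0175 × 10⁻³ / 38 = 2.6268 × 10⁻⁴ s⁻².
N = √(2.6268 × 10⁻⁴) = 0.016207 rad s⁻¹ → T = 2π/N = 387.68 s = 6.4613 min ≈ 6.46 min.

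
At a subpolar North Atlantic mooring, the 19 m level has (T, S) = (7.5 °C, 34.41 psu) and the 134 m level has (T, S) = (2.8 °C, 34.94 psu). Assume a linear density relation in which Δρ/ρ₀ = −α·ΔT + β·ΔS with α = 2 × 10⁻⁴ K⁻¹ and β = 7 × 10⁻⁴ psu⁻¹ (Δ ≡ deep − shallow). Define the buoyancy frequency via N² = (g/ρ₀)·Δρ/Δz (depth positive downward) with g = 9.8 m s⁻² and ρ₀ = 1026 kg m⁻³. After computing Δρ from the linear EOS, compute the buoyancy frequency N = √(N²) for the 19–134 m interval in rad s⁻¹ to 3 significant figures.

0.0106 rad s⁻¹

ΔT = -4.7 K, ΔS = +0.53 psu (deep − shallow).
Δρ/ρ₀ = −αΔT + βΔS = 9.40 × 10⁻⁴ + 3.71 × 10⁻⁴ = 1.311 × 10⁻³, so Δρ ≈ 1.345 kg m⁻³.
N² = (g/ρ₀)·Δρ/Δz = g·(Δρ/ρ₀)/Δz = 9.8 × 1.311 × 10⁻³ / 115 = 1.1172 × 10⁻⁴ s⁻².
N = √(1.1172 × 10⁻⁴) = 0.010570 rad s⁻¹ ≈ 0.0106 rad s⁻¹.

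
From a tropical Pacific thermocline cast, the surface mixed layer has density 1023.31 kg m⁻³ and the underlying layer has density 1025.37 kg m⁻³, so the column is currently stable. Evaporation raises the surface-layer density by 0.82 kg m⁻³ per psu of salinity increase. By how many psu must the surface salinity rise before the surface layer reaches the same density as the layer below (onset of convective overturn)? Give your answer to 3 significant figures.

Density deficit of the surface layer: 1025.37 − 1023.31 = 2.06 kg m⁻³.
Required change = 2.06 / 0.82 = 2.51 psu.

2.51 psu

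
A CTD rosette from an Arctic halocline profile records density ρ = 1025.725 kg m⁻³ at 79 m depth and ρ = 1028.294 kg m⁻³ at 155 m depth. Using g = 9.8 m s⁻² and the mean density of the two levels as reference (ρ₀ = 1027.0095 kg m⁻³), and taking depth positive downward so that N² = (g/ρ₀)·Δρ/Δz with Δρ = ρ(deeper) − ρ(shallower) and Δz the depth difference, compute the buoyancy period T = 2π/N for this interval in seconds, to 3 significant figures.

Δρ = 1028.294 − 1025.725 = 2.569 kg m⁻³ over Δz = 155 − 79 = 76 m.
N² = (9.8/1027.0095) × (2.569/76) = 3.2255 × 10⁻⁴ s⁻².
N = √(3.2255 × 10⁻⁴) = 0.017960 rad s⁻¹, so T = 2π/N = 349.84 s ≈ 350 s.

350 s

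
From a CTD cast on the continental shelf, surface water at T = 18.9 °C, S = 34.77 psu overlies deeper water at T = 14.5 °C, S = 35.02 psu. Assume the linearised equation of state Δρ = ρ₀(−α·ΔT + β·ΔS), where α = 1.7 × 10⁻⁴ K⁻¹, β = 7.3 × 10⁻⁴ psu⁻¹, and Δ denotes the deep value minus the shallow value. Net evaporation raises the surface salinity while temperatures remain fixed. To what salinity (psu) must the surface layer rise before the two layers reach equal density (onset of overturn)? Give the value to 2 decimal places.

Neutral buoyancy requires −α(T_deep − T_surf) + β(S_deep − S_surf′) = 0.
S_surf′ = S_deep − (α/β)·ΔT = 35.02 − (1.7 × 10⁻⁴/7.3 × 10⁻⁴)·(-4.4) = 36.0447 psu.
Increase required: 36.0447 − 34.77 = 1.2747 psu.

36.04 psu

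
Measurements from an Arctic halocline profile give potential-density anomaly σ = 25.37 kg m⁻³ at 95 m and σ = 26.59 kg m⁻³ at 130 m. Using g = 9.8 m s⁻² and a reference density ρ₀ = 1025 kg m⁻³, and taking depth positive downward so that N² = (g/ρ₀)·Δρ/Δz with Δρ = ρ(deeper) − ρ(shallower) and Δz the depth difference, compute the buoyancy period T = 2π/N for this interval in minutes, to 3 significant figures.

Δρ = 1026.59 − 1025.37 = 1.22 kg m⁻³ over Δz = 130 − 95 = 35 m.
N² = (9.8/1025) × (1.22/35) = 3.3327 × 10⁻⁴ s⁻².
N = √(3.3327 × 10⁻⁴) = 0.018256 rad s⁻¹, so T = 2π/N = 344.17 s = 5.7362 min ≈ 5.74 min.

5.74 min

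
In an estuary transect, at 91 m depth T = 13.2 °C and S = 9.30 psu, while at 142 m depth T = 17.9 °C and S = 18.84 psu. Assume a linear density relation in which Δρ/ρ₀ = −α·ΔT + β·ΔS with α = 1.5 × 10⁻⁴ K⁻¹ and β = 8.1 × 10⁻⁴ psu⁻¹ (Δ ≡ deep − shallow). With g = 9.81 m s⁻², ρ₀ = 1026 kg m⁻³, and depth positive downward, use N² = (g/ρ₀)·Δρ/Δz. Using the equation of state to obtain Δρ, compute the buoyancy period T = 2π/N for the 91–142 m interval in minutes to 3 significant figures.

ΔT = +4.7 K, ΔS = +9.54 psu (deep − shallow).
Δρ/ρ₀ = −αΔT + βΔS = -7.05 × 10⁻⁴ + 7.7274 × 10⁻³ = 7.0224 × 10⁻³, so Δρ ≈ 7.205 kg m⁻³.
N² = (g/ρ₀)·Δρ/Δz = g·(Δρ/ρ₀)/Δz = 9.81 × 7.0224 × 10⁻³ / 51 = 1.3508 × 10⁻³ s⁻².
N = √(1.3508 × 10⁻³) = 0.036753 rad s⁻¹ → T = 2π/N = 170.96 s = 2.8493 min ≈ 2.85 min.

2.85 min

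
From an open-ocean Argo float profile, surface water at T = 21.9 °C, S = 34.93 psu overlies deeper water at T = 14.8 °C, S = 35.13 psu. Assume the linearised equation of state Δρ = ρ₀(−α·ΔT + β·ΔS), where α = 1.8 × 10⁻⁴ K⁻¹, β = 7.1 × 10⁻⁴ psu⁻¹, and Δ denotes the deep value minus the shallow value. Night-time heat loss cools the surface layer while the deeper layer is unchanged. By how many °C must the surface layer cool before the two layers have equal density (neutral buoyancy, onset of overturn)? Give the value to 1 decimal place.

Neutral buoyancy requires Δρ = 0, i.e. −α(T_deep − T_surf′) + β(S_deep − S_surf) = 0.
T_surf′ = T_deep − (β/α)·ΔS = 14.8 − (7.1 × 10⁻⁴/1.8 × 10⁻⁴)·(+0.20) = 14.011 °C.
Cooling required: 21.9 − (14.011) = 7.889 °C.

7.9 °C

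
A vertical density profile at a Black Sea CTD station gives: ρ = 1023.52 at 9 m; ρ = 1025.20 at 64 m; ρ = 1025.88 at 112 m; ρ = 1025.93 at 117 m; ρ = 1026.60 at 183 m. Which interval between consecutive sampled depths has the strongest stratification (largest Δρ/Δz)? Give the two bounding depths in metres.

Compute the density gradient over each adjacent pair:
  9–64 m: Δρ/Δz = 1.68/55 = 0.031 kg m⁻⁴
  64–112 m: Δρ/Δz = 0.68/48 = 0.014 kg m⁻⁴
  112–117 m: Δρ/Δz = 0.05/5 = 0.010 kg m⁻⁴
  117–183 m: Δρ/Δz = 0.67/66 = 0.010 kg m⁻⁴
The largest gradient is in the 9–64 m interval — the pycnocline.

9–64 m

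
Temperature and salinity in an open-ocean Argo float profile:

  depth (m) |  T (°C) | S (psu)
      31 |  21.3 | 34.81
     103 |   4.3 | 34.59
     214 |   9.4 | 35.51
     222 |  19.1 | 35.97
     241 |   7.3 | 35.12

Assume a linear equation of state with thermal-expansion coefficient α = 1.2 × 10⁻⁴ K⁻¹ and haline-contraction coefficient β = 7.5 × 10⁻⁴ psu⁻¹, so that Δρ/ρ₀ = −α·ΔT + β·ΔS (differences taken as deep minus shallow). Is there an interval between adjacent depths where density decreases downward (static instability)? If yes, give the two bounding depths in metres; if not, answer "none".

214–222 m

Evaluate Δρ/ρ₀ = −αΔT + βΔS across each adjacent pair:
  31–103 m: −αΔT+βΔS = −(1.2 × 10⁻⁴)(-17.0)+(7.5 × 10⁻⁴)(-0.22) = 1.9 × 10⁻³ → stable
  103–214 m: −αΔT+βΔS = −(1.2 × 10⁻⁴)(+5.1)+(7.5 × 10⁻⁴)(+0.92) = 7.8 × 10⁻⁵ → stable
  214–222 m: −αΔT+βΔS = −(1.2 × 10⁻⁴)(+9.7)+(7.5 × 10⁻⁴)(+0.46) = -8.2 × 10⁻⁴ → UNSTABLE
  222–241 m: −αΔT+βΔS = −(1.2 × 10⁻⁴)(-11.8)+(7.5 × 10⁻⁴)(-0.85) = 7.8 × 10⁻⁴ → stable
The 214–222 m interval has Δρ < 0: lighter water underlies denser water.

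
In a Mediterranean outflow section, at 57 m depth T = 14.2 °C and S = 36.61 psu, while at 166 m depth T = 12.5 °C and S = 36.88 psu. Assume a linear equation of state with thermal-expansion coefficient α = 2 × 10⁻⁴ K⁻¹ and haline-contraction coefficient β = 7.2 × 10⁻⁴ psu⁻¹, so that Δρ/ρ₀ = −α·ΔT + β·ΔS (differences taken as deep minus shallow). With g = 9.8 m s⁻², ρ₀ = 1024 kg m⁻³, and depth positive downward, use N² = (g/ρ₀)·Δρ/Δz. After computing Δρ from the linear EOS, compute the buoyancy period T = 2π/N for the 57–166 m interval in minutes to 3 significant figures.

ΔT = -1.7 K, ΔS = +0.27 psu (deep − shallow).
Δρ/ρ₀ = −αΔT + βΔS = 3.40 × 10⁻⁴ + 1.944 × 10⁻⁴ = 5.344 × 10⁻⁴, so Δρ ≈ 0.5472 kg m⁻³.
N² = (g/ρ₀)·Δρ/Δz = g·(Δρ/ρ₀)/Δz = 9.8 × 5.344 × 10⁻⁴ / 109 = 4.8047 × 10⁻⁵ s⁻².
N = √(4.8047 × 10⁻⁵) = 6.9316 × 10⁻³ rad s⁻¹ → T = 2π/N = 906.46 s = 15.108 min ≈ 15.1 min.

15.1 min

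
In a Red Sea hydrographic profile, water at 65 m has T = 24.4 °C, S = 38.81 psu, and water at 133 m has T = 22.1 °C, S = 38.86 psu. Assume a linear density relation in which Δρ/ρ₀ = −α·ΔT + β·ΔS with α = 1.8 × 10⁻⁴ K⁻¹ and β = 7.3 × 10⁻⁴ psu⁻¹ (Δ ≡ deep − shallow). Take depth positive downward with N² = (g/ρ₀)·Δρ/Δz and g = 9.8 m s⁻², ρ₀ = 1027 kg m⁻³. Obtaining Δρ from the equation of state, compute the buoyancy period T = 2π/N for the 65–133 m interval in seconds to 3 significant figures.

ΔT = -2.3 K, ΔS = +0.05 psu (deep − shallow).
Δρ/ρ₀ = −αΔT + βΔS = 4.14 × 10⁻⁴ + 3.65 × 10⁻⁵ = 4.505 × 10⁻⁴, so Δρ ≈ 0.4627 kg m⁻³.
N² = (g/ρ₀)·Δρ/Δz = g·(Δρ/ρ₀)/Δz = 9.8 × 4.505 × 10⁻⁴ / 68 = 6.4925 × 10⁻⁵ s⁻².
N = √(6.4925 × 10⁻⁵) = 8.0576 × 10⁻³ rad s⁻¹ → T = 2π/N = 779.78 s ≈ 780 s.

780 s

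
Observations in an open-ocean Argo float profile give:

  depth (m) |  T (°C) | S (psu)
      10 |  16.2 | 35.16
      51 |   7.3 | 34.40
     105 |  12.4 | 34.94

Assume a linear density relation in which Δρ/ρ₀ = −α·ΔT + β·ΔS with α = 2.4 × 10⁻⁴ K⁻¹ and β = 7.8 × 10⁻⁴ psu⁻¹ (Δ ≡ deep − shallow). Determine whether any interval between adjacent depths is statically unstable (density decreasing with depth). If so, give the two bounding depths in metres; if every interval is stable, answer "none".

51–105 m

Evaluate Δρ/ρ₀ = −αΔT + βΔS across each adjacent pair:
  10–51 m: −αΔT+βΔS = −(2.4 × 10⁻⁴)(-8.9)+(7.8 × 10⁻⁴)(-0.76) = 1.5 × 10⁻³ → stable
  51–105 m: −αΔT+βΔS = −(2.4 × 10⁻⁴)(+5.1)+(7.8 × 10⁻⁴)(+0.54) = -8.0 × 10⁻⁴ → UNSTABLE
The 51–105 m interval has Δρ < 0: lighter water underlies denser water.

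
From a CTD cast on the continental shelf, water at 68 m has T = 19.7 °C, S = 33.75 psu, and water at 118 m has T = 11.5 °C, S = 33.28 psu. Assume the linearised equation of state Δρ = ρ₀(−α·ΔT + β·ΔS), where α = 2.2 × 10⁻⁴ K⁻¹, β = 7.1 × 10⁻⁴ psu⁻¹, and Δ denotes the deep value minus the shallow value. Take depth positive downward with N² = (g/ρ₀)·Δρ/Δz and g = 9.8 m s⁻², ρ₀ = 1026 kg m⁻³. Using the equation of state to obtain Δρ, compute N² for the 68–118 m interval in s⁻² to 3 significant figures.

2.88 × 10⁻⁴ s⁻²

ΔT = -8.2 K, ΔS = -0.47 psu (deep − shallow).
Δρ/ρ₀ = −αΔT + βΔS = 1.804 × 10⁻³ − 3.337 × 10⁻⁴ = 1.4703 × 10⁻³, so Δρ ≈ 1.509 kg m⁻³.
N² = (g/ρ₀)·Δρ/Δz = g·(Δρ/ρ₀)/Δz = 9.8 × 1.4703 × 10⁻³ / 50 = 2.8818 × 10⁻⁴ s⁻² ≈ 2.88 × 10⁻⁴ s⁻².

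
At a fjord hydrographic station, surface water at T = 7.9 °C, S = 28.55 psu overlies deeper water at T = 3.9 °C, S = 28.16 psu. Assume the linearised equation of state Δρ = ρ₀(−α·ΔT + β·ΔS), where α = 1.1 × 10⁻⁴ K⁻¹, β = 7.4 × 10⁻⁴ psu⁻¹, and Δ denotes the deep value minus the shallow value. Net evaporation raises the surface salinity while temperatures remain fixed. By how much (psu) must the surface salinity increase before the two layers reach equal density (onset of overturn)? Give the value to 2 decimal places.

Neutral buoyancy requires −α(T_deep − T_surf) + β(S_deep − S_surf′) = 0.
S_surf′ = S_deep − (α/β)·ΔT = 28.16 − (1.1 × 10⁻⁴/7.4 × 10⁻⁴)·(-4.0) = 28.7546 psu.
Increase required: 28.7546 − 28.55 = 0.2046 psu.

0.20 psu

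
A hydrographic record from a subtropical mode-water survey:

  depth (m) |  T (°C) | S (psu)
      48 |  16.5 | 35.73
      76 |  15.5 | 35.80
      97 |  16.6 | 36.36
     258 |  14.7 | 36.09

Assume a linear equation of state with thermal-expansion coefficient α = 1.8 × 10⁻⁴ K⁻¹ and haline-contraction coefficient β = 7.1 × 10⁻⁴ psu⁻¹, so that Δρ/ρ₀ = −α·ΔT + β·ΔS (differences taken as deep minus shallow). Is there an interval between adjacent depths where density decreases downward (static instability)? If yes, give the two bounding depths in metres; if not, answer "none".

none

Evaluate Δρ/ρ₀ = −αΔT + βΔS across each adjacent pair:
  48–76 m: −αΔT+βΔS = −(1.8 × 10⁻⁴)(-1.0)+(7.1 × 10⁻⁴)(+0.07) = 2.3 × 10⁻⁴ → stable
  76–97 m: −αΔT+βΔS = −(1.8 × 10⁻⁴)(+1.1)+(7.1 × 10⁻⁴)(+0.56) = 2.0 × 10⁻⁴ → stable
  97–258 m: −αΔT+βΔS = −(1.8 × 10⁻⁴)(-1.9)+(7.1 × 10⁻⁴)(-0.27) = 1.5 × 10⁻⁴ → stable
Every interval has Δρ > 0: the column is stably stratified throughout.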